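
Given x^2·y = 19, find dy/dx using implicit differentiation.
Apply d/dx to both sides, remembering that y depends on x. Each occurrence of y therefore brings in a y' = dy/dx via the chain rule.

With F(x, y) equal to the left-hand side minus the right, differentiate F term by term:
  d/dx[x^2y] = x^2·y' + 2xy
  d/dx[-19] = 0
Adding these up, d/dx[F] = 0 becomes
  (2xy) + (x^2)·y' = 0,
so isolating y',
  dy/dx = -(2xy)/(x^2) = -2y/x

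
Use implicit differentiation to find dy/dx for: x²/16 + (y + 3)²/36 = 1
Differentiate the relation implicitly: treat y = y(x) and apply the chain rule, so every y-derivative picks up a y' = dy/dx factor.

With everything moved to the left-hand side, differentiate term by term:
  d/dx[x^2/16] = x/8
  d/dx[(y + 3)^2/36] = y'(y + 3)/18
  d/dx[-1] = 0

Separating the contributions that come from x directly and those that come through y:
  without y':      x/8
  multiplying y':  y/18 + 1/6

so (x/8) + (y/18 + 1/6)·y' = 0, and therefore
  dy/dx = -(x/8)/(y/18 + 1/6)
        = -(x/8)/((y + 3)/18) = -9x/(4y + 12)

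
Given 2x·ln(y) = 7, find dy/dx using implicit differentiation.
Differentiate both sides with respect to x, treating y as y(x). By the chain rule, any term containing y contributes a factor of y' = dy/dx when we differentiate it.

Move every term to one side and write the relation as F(x, y) = 0. Term by term,
  d/dx[2x·ln(y)] = 2x·y'/y + 2ln(y)
  d/dx[-7] = 0

The pieces without y' make up ∂F/∂x and the coefficient of y' is ∂F/∂y:
  ∂F/∂x = 2ln(y),
  ∂F/∂y = 2x/y.

Since d/dx[F] = ∂F/∂x + (∂F/∂y)·y' = 0, solve for y':
  (∂F/∂y)·y' = -∂F/∂x
  dy/dx = -(∂F/∂x)/(∂F/∂y) = -(2ln(y))/(2x/y) = -y·ln(y)/x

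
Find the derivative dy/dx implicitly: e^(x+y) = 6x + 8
Apply d/dx to both sides, remembering that y depends on x. Each occurrence of y therefore brings in a y' = dy/dx via the chain rule.

With F(x, y) equal to the left-hand side minus the right, differentiate F term by term:
  d/dx[-6x] = -6
  d/dx[e^(x + y)] = (y' + 1)·e^(x + y)
  d/dx[-8] = 0
Adding these up, d/dx[F] = 0 becomes
  (e^(x + y) - 6) + (e^(x + y))·y' = 0,
so isolating y',
  dy/dx = -(e^(x + y) - 6)/(e^(x + y)) = 6e^(-x - y) - 1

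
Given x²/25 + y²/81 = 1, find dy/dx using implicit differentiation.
Differentiate both sides with respect to x, treating y as y(x). By the chain rule, any term containing y contributes a factor of y' = dy/dx when we differentiate it.

Move every term to one side and write the relation as F(x, y) = 0. Term by term,
  d/dx[x^2/25] = 2x/25
  d/dx[y^2/81] = 2y·y'/81
  d/dx[-1] = 0

The pieces without y' make up ∂F/∂x and the coefficient of y' is ∂F/∂y:
  ∂F/∂x = 2x/25,
  ∂F/∂y = 2y/81.

Since d/dx[F] = ∂F/∂x + (∂F/∂y)·y' = 0, solve for y':
  (∂F/∂y)·y' = -∂F/∂x
  dy/dx = -(∂F/∂x)/(∂F/∂y) = -(2x/25)/(2y/81) = -81x/(25y)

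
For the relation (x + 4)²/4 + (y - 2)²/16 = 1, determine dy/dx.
Take d/dx of both sides. Since y is implicitly a function of x, the chain rule attaches a y' = dy/dx factor whenever we differentiate through y.

Set F(x, y) = (left side) − (right side), so the curve is F = 0. Differentiating each term of F:
  d/dx[(x + 4)^2/4] = x/2 + 2
  d/dx[(y - 2)^2/16] = y'(y - 2)/8
  d/dx[-1] = 0

Collecting, the y'-free part is the partial derivative in x and the y' coefficient is the partial derivative in y:
  ∂F/∂x = x/2 + 2
  ∂F/∂y = y/8 - 1/4

so d/dx[F(x, y(x))] = ∂F/∂x + (∂F/∂y)·y' = 0. Rearranging,
  dy/dx = -(∂F/∂x)/(∂F/∂y) = -(x/2 + 2)/(y/8 - 1/4)
        = -((x + 4)/2)/((y - 2)/8) = 4(-x - 4)/(y - 2)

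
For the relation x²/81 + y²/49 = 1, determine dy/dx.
Take d/dx of both sides. Since y is implicitly a function of x, the chain rule attaches a y' = dy/dx factor whenever we differentiate through y.

Set F(x, y) = (left side) − (right side), so the curve is F = 0. Differentiating each term of F:
  d/dx[x^2/81] = 2x/81
  d/dx[y^2/49] = 2y·y'/49
  d/dx[-1] = 0

Collecting, the y'-free part is the partial derivative in x and the y' coefficient is the partial derivative in y:
  ∂F/∂x = 2x/81
  ∂F/∂y = 2y/49

so d/dx[F(x, y(x))] = ∂F/∂x + (∂F/∂y)·y' = 0. Rearranging,
  dy/dx = -(∂F/∂x)/(∂F/∂y) = -(2x/81)/(2y/49) = -49x/(81y)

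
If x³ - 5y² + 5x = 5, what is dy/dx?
Take d/dx of both sides. Since y is implicitly a function of x, the chain rule attaches a y' = dy/dx factor whenever we differentiate through y.

Set F(x, y) = (left side) − (right side), so the curve is F = 0. Differentiating each term of F:
  d/dx[x^3] = 3x^2
  d/dx[5x] = 5
  d/dx[-5y^2] = -10y·y'
  d/dx[-5] = 0

Collecting, the y'-free part is the partial derivative in x and the y' coefficient is the partial derivative in y:
  ∂F/∂x = 3x^2 + 5
  ∂F/∂y = -10y

so d/dx[F(x, y(x))] = ∂F/∂x + (∂F/∂y)·y' = 0. Rearranging,
  dy/dx = -(∂F/∂x)/(∂F/∂y) = -(3x^2 + 5)/(-10y) = (3x^2 + 5)/(10y)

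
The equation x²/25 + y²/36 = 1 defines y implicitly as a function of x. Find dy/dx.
Differentiate both sides with respect to x, treating y as y(x). By the chain rule, any term containing y contributes a factor of y' = dy/dx when we differentiate it.

Move every term to one side and write the relation as F(x, y) = 0. Term by term,
  d/dx[x^2/25] = 2x/25
  d/dx[y^2/36] = y·y'/18
  d/dx[-1] = 0

The pieces without y' make up ∂F/∂x and the coefficient of y' is ∂F/∂y:
  ∂F/∂x = 2x/25,
  ∂F/∂y = y/18.

Since d/dx[F] = ∂F/∂x + (∂F/∂y)·y' = 0, solve for y':
  (∂F/∂y)·y' = -∂F/∂x
  dy/dx = -(∂F/∂x)/(∂F/∂y) = -(2x/25)/(y/18) = -36x/(25y)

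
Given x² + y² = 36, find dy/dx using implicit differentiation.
Apply d/dx to both sides, remembering that y depends on x. Each occurrence of y therefore brings in a y' = dy/dx via the chain rule.

With F(x, y) equal to the left-hand side minus the right, differentiate F term by term:
  d/dx[x^2] = 2x
  d/dx[y^2] = 2y·y'
  d/dx[-36] = 0
Adding these up, d/dx[F] = 0 becomes
  (2x) + (2y)·y' = 0,
so isolating y',
  dy/dx = -(2x)/(2y) = -x/y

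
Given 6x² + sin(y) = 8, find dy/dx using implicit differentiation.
Apply d/dx to both sides, remembering that y depends on x. Each occurrence of y therefore brings in a y' = dy/dx via the chain rule.

With F(x, y) equal to the left-hand side minus the right, differentiate F term by term:
  d/dx[6x^2] = 12x
  d/dx[sin(y)] = y'·cos(y)
  d/dx[-8] = 0
Adding these up, d/dx[F] = 0 becomes
  (12x) + (cos(y))·y' = 0,
so isolating y',
  dy/dx = -(12x)/(cos(y)) = -12x/cos(y)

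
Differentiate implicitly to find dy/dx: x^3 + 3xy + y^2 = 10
Differentiate the relation implicitly: treat y = y(x) and apply the chain rule, so every y-derivative picks up a y' = dy/dx factor.

With everything moved to the left-hand side, differentiate term by term:
  d/dx[x^3] = 3x^2
  d/dx[3xy] = 3x·y' + 3y
  d/dx[y^2] = 2y·y'
  d/dx[-10] = 0

Separating the contributions that come from x directly and those that come through y:
  without y':      3x^2 + 3y
  multiplying y':  3x + 2y

so (3x^2 + 3y) + (3x + 2y)·y' = 0, and therefore
  dy/dx = -(3x^2 + 3y)/(3x + 2y) = 3(-x^2 - y)/(3x + 2y)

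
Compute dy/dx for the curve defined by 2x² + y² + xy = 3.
Apply d/dx to both sides, remembering that y depends on x. Each occurrence of y therefore brings in a y' = dy/dx via the chain rule.

With F(x, y) equal to the left-hand side minus the right, differentiate F term by term:
  d/dx[2x^2] = 4x
  d/dx[xy] = x·y' + y
  d/dx[y^2] = 2y·y'
  d/dx[-3] = 0
Adding these up, d/dx[F] = 0 becomes
  (4x + y) + (x + 2y)·y' = 0,
so isolating y',
  dy/dx = -(4x + y)/(x + 2y) = (-4x - y)/(x + 2y)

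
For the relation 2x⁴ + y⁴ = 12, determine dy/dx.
Apply d/dx to both sides, remembering that y depends on x. Each occurrence of y therefore brings in a y' = dy/dx via the chain rule.

With F(x, y) equal to the left-hand side minus the right, differentiate F term by term:
  d/dx[2x^4] = 8x^3
  d/dx[y^4] = 4y^3·y'
  d/dx[-12] = 0
Adding these up, d/dx[F] = 0 becomes
  (8x^3) + (4y^3)·y' = 0,
so isolating y',
  dy/dx = -(8x^3)/(4y^3) = -2x^3/y^3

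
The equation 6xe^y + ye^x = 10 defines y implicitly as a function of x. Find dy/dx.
Apply d/dx to both sides, remembering that y depends on x. Each occurrence of y therefore brings in a y' = dy/dx via the chain rule.

With F(x, y) equal to the left-hand side minus the right, differentiate F term by term:
  d/dx[6x·e^(y)] = 6x·y'·e^(y) + 6e^(y)
  d/dx[y·e^(x)] = y·e^(x) + y'·e^(x)
  d/dx[-10] = 0
Adding these up, d/dx[F] = 0 becomes
  (y·e^(x) + 6e^(y)) + (6x·e^(y) + e^(x))·y' = 0,
so isolating y',
  dy/dx = -(y·e^(x) + 6e^(y))/(6x·e^(y) + e^(x)) = (-y·e^(x) - 6e^(y))/(6x·e^(y) + e^(x))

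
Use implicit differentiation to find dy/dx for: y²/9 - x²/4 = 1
Take d/dx of both sides. Since y is implicitly a function of x, the chain rule attaches a y' = dy/dx factor whenever we differentiate through y.

Set F(x, y) = (left side) − (right side), so the curve is F = 0. Differentiating each term of F:
  d/dx[-x^2/4] = -x/2
  d/dx[y^2/9] = 2y·y'/9
  d/dx[-1] = 0

Collecting, the y'-free part is the partial derivative in x and the y' coefficient is the partial derivative in y:
  ∂F/∂x = -x/2
  ∂F/∂y = 2y/9

so d/dx[F(x, y(x))] = ∂F/∂x + (∂F/∂y)·y' = 0. Rearranging,
  dy/dx = -(∂F/∂x)/(∂F/∂y) = -(-x/2)/(2y/9) = 9x/(4y)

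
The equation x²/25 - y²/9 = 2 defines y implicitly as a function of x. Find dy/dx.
Apply d/dx to both sides, remembering that y depends on x. Each occurrence of y therefore brings in a y' = dy/dx via the chain rule.

With F(x, y) equal to the left-hand side minus the right, differentiate F term by term:
  d/dx[x^2/25] = 2x/25
  d/dx[-y^2/9] = -2y·y'/9
  d/dx[-2] = 0
Adding these up, d/dx[F] = 0 becomes
  (2x/25) + (-2y/9)·y' = 0,
so isolating y',
  dy/dx = -(2x/25)/(-2y/9) = 9x/(25y)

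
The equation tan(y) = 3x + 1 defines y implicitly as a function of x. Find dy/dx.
Differentiate both sides with respect to x, treating y as y(x). By the chain rule, any term containing y contributes a factor of y' = dy/dx when we differentiate it.

Move every term to one side and write the relation as F(x, y) = 0. Term by term,
  d/dx[-3x] = -3
  d/dx[tan(y)] = y'(tan(y)^2 + 1)
  d/dx[-1] = 0

The pieces without y' make up ∂F/∂x and the coefficient of y' is ∂F/∂y:
  ∂F/∂x = -3,
  ∂F/∂y = tan(y)^2 + 1.

Since d/dx[F] = ∂F/∂x + (∂F/∂y)·y' = 0, solve for y':
  (∂F/∂y)·y' = -∂F/∂x
  dy/dx = -(∂F/∂x)/(∂F/∂y) = -(-3)/(tan(y)^2 + 1) = 3cos(y)^2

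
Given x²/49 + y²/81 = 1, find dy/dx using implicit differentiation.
Apply d/dx to both sides, remembering that y depends on x. Each occurrence of y therefore brings in a y' = dy/dx via the chain rule.

With F(x, y) equal to the left-hand side minus the right, differentiate F term by term:
  d/dx[x^2/49] = 2x/49
  d/dx[y^2/81] = 2y·y'/81
  d/dx[-1] = 0
Adding these up, d/dx[F] = 0 becomes
  (2x/49) + (2y/81)·y' = 0,
so isolating y',
  dy/dx = -(2x/49)/(2y/81) = -81x/(49y)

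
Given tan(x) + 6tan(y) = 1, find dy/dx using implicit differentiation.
Differentiate the relation implicitly: treat y = y(x) and apply the chain rule, so every y-derivative picks up a y' = dy/dx factor.

With everything moved to the left-hand side, differentiate term by term:
  d/dx[tan(x)] = tan(x)^2 + 1
  d/dx[6tan(y)] = 6·y'(tan(y)^2 + 1)
  d/dx[-1] = 0

Separating the contributions that come from x directly and those that come through y:
  without y':      tan(x)^2 + 1
  multiplying y':  6tan(y)^2 + 6

so (tan(x)^2 + 1) + (6tan(y)^2 + 6)·y' = 0, and therefore
  dy/dx = -(tan(x)^2 + 1)/(6tan(y)^2 + 6) = -cos(y)^2/(6cos(x)^2)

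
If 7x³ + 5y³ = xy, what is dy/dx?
Differentiate the relation implicitly: treat y = y(x) and apply the chain rule, so every y-derivative picks up a y' = dy/dx factor.

With everything moved to the left-hand side, differentiate term by term:
  d/dx[7x^3] = 21x^2
  d/dx[-xy] = -x·y' - y
  d/dx[5y^3] = 15y^2·y'

Separating the contributions that come from x directly and those that come through y:
  without y':      21x^2 - y
  multiplying y':  -x + 15y^2

so (21x^2 - y) + (-x + 15y^2)·y' = 0, and therefore
  dy/dx = -(21x^2 - y)/(-x + 15y^2) = (21x^2 - y)/(x - 15y^2)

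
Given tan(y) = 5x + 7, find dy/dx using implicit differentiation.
Take d/dx of both sides. Since y is implicitly a function of x, the chain rule attaches a y' = dy/dx factor whenever we differentiate through y.

Set F(x, y) = (left side) − (right side), so the curve is F = 0. Differentiating each term of F:
  d/dx[-5x] = -5
  d/dx[tan(y)] = y'(tan(y)^2 + 1)
  d/dx[-7] = 0

Collecting, the y'-free part is the partial derivative in x and the y' coefficient is the partial derivative in y:
  ∂F/∂x = -5
  ∂F/∂y = tan(y)^2 + 1

so d/dx[F(x, y(x))] = ∂F/∂x + (∂F/∂y)·y' = 0. Rearranging,
  dy/dx = -(∂F/∂x)/(∂F/∂y) = -(-5)/(tan(y)^2 + 1) = 5cos(y)^2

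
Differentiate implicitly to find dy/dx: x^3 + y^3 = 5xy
Apply d/dx to both sides, remembering that y depends on x. Each occurrence of y therefore brings in a y' = dy/dx via the chain rule.

With F(x, y) equal to the left-hand side minus the right, differentiate F term by term:
  d/dx[x^3] = 3x^2
  d/dx[-5xy] = -5x·y' - 5y
  d/dx[y^3] = 3y^2·y'
Adding these up, d/dx[F] = 0 becomes
  (3x^2 - 5y) + (-5x + 3y^2)·y' = 0,
so isolating y',
  dy/dx = -(3x^2 - 5y)/(-5x + 3y^2) = (3x^2 - 5y)/(5x - 3y^2)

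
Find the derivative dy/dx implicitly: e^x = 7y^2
Take d/dx of both sides. Since y is implicitly a function of x, the chain rule attaches a y' = dy/dx factor whenever we differentiate through y.

Set F(x, y) = (left side) − (right side), so the curve is F = 0. Differentiating each term of F:
  d/dx[-7y^2] = -14y·y'
  d/dx[e^(x)] = e^(x)

Collecting, the y'-free part is the partial derivative in x and the y' coefficient is the partial derivative in y:
  ∂F/∂x = e^(x)
  ∂F/∂y = -14y

so d/dx[F(x, y(x))] = ∂F/∂x + (∂F/∂y)·y' = 0. Rearranging,
  dy/dx = -(∂F/∂x)/(∂F/∂y) = -(e^(x))/(-14y) = e^(x)/(14y)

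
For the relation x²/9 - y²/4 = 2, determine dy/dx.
Differentiate the relation implicitly: treat y = y(x) and apply the chain rule, so every y-derivative picks up a y' = dy/dx factor.

With everything moved to the left-hand side, differentiate term by term:
  d/dx[x^2/9] = 2x/9
  d/dx[-y^2/4] = -y·y'/2
  d/dx[-2] = 0

Separating the contributions that come from x directly and those that come through y:
  without y':      2x/9
  multiplying y':  -y/2

so (2x/9) + (-y/2)·y' = 0, and therefore
  dy/dx = -(2x/9)/(-y/2) = 4x/(9y)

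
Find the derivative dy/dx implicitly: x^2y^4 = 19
Take d/dx of both sides. Since y is implicitly a function of x, the chain rule attaches a y' = dy/dx factor whenever we differentiate through y.

Set F(x, y) = (left side) − (right side), so the curve is F = 0. Differentiating each term of F:
  d/dx[x^2y^4] = 4x^2y^3·y' + 2xy^4
  d/dx[-19] = 0

Collecting, the y'-free part is the partial derivative in x and the y' coefficient is the partial derivative in y:
  ∂F/∂x = 2xy^4
  ∂F/∂y = 4x^2y^3

so d/dx[F(x, y(x))] = ∂F/∂x + (∂F/∂y)·y' = 0. Rearranging,
  dy/dx = -(∂F/∂x)/(∂F/∂y) = -(2xy^4)/(4x^2y^3) = -y/(2x)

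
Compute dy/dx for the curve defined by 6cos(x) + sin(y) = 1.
Differentiate the relation implicitly: treat y = y(x) and apply the chain rule, so every y-derivative picks up a y' = dy/dx factor.

With everything moved to the left-hand side, differentiate term by term:
  d/dx[sin(y)] = y'·cos(y)
  d/dx[6cos(x)] = -6sin(x)
  d/dx[-1] = 0

Separating the contributions that come from x directly and those that come through y:
  without y':      -6sin(x)
  multiplying y':  cos(y)

so (-6sin(x)) + (cos(y))·y' = 0, and therefore
  dy/dx = -(-6sin(x))/(cos(y)) = 6sin(x)/cos(y)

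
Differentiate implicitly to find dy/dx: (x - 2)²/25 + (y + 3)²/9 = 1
Take d/dx of both sides. Since y is implicitly a function of x, the chain rule attaches a y' = dy/dx factor whenever we differentiate through y.

Set F(x, y) = (left side) − (right side), so the curve is F = 0. Differentiating each term of F:
  d/dx[(x - 2)^2/25] = 2x/25 - 4/25
  d/dx[(y + 3)^2/9] = 2·y'(y + 3)/9
  d/dx[-1] = 0

Collecting, the y'-free part is the partial derivative in x and the y' coefficient is the partial derivative in y:
  ∂F/∂x = 2x/25 - 4/25
  ∂F/∂y = 2y/9 + 2/3

so d/dx[F(x, y(x))] = ∂F/∂x + (∂F/∂y)·y' = 0. Rearranging,
  dy/dx = -(∂F/∂x)/(∂F/∂y) = -(2x/25 - 4/25)/(2y/9 + 2/3)
        = -(2(x - 2)/25)/(2(y + 3)/9) = 9(2 - x)/(25(y + 3))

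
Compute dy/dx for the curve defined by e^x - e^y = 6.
Differentiate both sides with respect to x, treating y as y(x). By the chain rule, any term containing y contributes a factor of y' = dy/dx when we differentiate it.

Move every term to one side and write the relation as F(x, y) = 0. Term by term,
  d/dx[e^(x)] = e^(x)
  d/dx[-e^(y)] = -y'·e^(y)
  d/dx[-6] = 0

The pieces without y' make up ∂F/∂x and the coefficient of y' is ∂F/∂y:
  ∂F/∂x = e^(x),
  ∂F/∂y = -e^(y).

Since d/dx[F] = ∂F/∂x + (∂F/∂y)·y' = 0, solve for y':
  (∂F/∂y)·y' = -∂F/∂x
  dy/dx = -(∂F/∂x)/(∂F/∂y) = -(e^(x))/(-e^(y)) = e^(x - y)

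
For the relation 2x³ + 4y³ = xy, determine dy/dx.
Apply d/dx to both sides, remembering that y depends on x. Each occurrence of y therefore brings in a y' = dy/dx via the chain rule.

With F(x, y) equal to the left-hand side minus the right, differentiate F term by term:
  d/dx[2x^3] = 6x^2
  d/dx[-xy] = -x·y' - y
  d/dx[4y^3] = 12y^2·y'
Adding these up, d/dx[F] = 0 becomes
  (6x^2 - y) + (-x + 12y^2)·y' = 0,
so isolating y',
  dy/dx = -(6x^2 - y)/(-x + 12y^2) = (6x^2 - y)/(x - 12y^2)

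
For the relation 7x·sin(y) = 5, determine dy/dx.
Apply d/dx to both sides, remembering that y depends on x. Each occurrence of y therefore brings in a y' = dy/dx via the chain rule.

With F(x, y) equal to the left-hand side minus the right, differentiate F term by term:
  d/dx[7x·sin(y)] = 7x·y'·cos(y) + 7sin(y)
  d/dx[-5] = 0
Adding these up, d/dx[F] = 0 becomes
  (7sin(y)) + (7x·cos(y))·y' = 0,
so isolating y',
  dy/dx = -(7sin(y))/(7x·cos(y)) = -tan(y)/x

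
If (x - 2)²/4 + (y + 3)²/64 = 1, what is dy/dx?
Apply d/dx to both sides, remembering that y depends on x. Each occurrence of y therefore brings in a y' = dy/dx via the chain rule.

With F(x, y) equal to the left-hand side minus the right, differentiate F term by term:
  d/dx[(x - 2)^2/4] = x/2 - 1
  d/dx[(y + 3)^2/64] = y'(y + 3)/32
  d/dx[-1] = 0
Adding these up, d/dx[F] = 0 becomes
  (x/2 - 1) + (y/32 + 3/32)·y' = 0,
so isolating y',
  dy/dx = -(x/2 - 1)/(y/32 + 3/32)
        = -((x - 2)/2)/((y + 3)/32) = 16(2 - x)/(y + 3)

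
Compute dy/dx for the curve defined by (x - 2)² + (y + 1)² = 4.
Apply d/dx to both sides, remembering that y depends on x. Each occurrence of y therefore brings in a y' = dy/dx via the chain rule.

With F(x, y) equal to the left-hand side minus the right, differentiate F term by term:
  d/dx[(x - 2)^2] = 2x - 4
  d/dx[(y + 1)^2] = 2·y'(y + 1)
  d/dx[-4] = 0
Adding these up, d/dx[F] = 0 becomes
  (2x - 4) + (2y + 2)·y' = 0,
so isolating y',
  dy/dx = -(2x - 4)/(2y + 2) = (2 - x)/(y + 1)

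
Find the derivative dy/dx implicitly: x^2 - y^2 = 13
Differentiate both sides with respect to x, treating y as y(x). By the chain rule, any term containing y contributes a factor of y' = dy/dx when we differentiate it.

Move every term to one side and write the relation as F(x, y) = 0. Term by term,
  d/dx[x^2] = 2x
  d/dx[-y^2] = -2y·y'
  d/dx[-13] = 0

The pieces without y' make up ∂F/∂x and the coefficient of y' is ∂F/∂y:
  ∂F/∂x = 2x,
  ∂F/∂y = -2y.

Since d/dx[F] = ∂F/∂x + (∂F/∂y)·y' = 0, solve for y':
  (∂F/∂y)·y' = -∂F/∂x
  dy/dx = -(∂F/∂x)/(∂F/∂y) = -(2x)/(-2y) = x/y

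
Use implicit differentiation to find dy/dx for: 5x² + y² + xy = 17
Take d/dx of both sides. Since y is implicitly a function of x, the chain rule attaches a y' = dy/dx factor whenever we differentiate through y.

Set F(x, y) = (left side) − (right side), so the curve is F = 0. Differentiating each term of F:
  d/dx[5x^2] = 10x
  d/dx[xy] = x·y' + y
  d/dx[y^2] = 2y·y'
  d/dx[-17] = 0

Collecting, the y'-free part is the partial derivative in x and the y' coefficient is the partial derivative in y:
  ∂F/∂x = 10x + y
  ∂F/∂y = x + 2y

so d/dx[F(x, y(x))] = ∂F/∂x + (∂F/∂y)·y' = 0. Rearranging,
  dy/dx = -(∂F/∂x)/(∂F/∂y) = -(10x + y)/(x + 2y) = (-10x - y)/(x + 2y)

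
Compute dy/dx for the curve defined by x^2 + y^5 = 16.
Take d/dx of both sides. Since y is implicitly a function of x, the chain rule attaches a y' = dy/dx factor whenever we differentiate through y.

Set F(x, y) = (left side) − (right side), so the curve is F = 0. Differentiating each term of F:
  d/dx[x^2] = 2x
  d/dx[y^5] = 5y^4·y'
  d/dx[-16] = 0

Collecting, the y'-free part is the partial derivative in x and the y' coefficient is the partial derivative in y:
  ∂F/∂x = 2x
  ∂F/∂y = 5y^4

so d/dx[F(x, y(x))] = ∂F/∂x + (∂F/∂y)·y' = 0. Rearranging,
  dy/dx = -(∂F/∂x)/(∂F/∂y) = -(2x)/(5y^4) = -2x/(5y^4)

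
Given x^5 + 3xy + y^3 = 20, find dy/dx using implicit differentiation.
Differentiate the relation implicitly: treat y = y(x) and apply the chain rule, so every y-derivative picks up a y' = dy/dx factor.

With everything moved to the left-hand side, differentiate term by term:
  d/dx[x^5] = 5x^4
  d/dx[3xy] = 3x·y' + 3y
  d/dx[y^3] = 3y^2·y'
  d/dx[-20] = 0

Separating the contributions that come from x directly and those that come through y:
  without y':      5x^4 + 3y
  multiplying y':  3x + 3y^2

so (5x^4 + 3y) + (3x + 3y^2)·y' = 0, and therefore
  dy/dx = -(5x^4 + 3y)/(3x + 3y^2) = (-5x^4/3 - y)/(x + y^2)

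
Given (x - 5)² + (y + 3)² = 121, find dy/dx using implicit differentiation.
Differentiate both sides with respect to x, treating y as y(x). By the chain rule, any term containing y contributes a factor of y' = dy/dx when we differentiate it.

Move every term to one side and write the relation as F(x, y) = 0. Term by term,
  d/dx[(x - 5)^2] = 2x - 10
  d/dx[(y + 3)^2] = 2·y'(y + 3)
  d/dx[-121] = 0

The pieces without y' make up ∂F/∂x and the coefficient of y' is ∂F/∂y:
  ∂F/∂x = 2x - 10,
  ∂F/∂y = 2y + 6.

Since d/dx[F] = ∂F/∂x + (∂F/∂y)·y' = 0, solve for y':
  (∂F/∂y)·y' = -∂F/∂x
  dy/dx = -(∂F/∂x)/(∂F/∂y) = -(2x - 10)/(2y + 6) = (5 - x)/(y + 3)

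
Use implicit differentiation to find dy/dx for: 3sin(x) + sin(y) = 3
Take d/dx of both sides. Since y is implicitly a function of x, the chain rule attaches a y' = dy/dx factor whenever we differentiate through y.

Set F(x, y) = (left side) − (right side), so the curve is F = 0. Differentiating each term of F:
  d/dx[3sin(x)] = 3cos(x)
  d/dx[sin(y)] = y'·cos(y)
  d/dx[-3] = 0

Collecting, the y'-free part is the partial derivative in x and the y' coefficient is the partial derivative in y:
  ∂F/∂x = 3cos(x)
  ∂F/∂y = cos(y)

so d/dx[F(x, y(x))] = ∂F/∂x + (∂F/∂y)·y' = 0. Rearranging,
  dy/dx = -(∂F/∂x)/(∂F/∂y) = -(3cos(x))/(cos(y)) = -3cos(x)/cos(y)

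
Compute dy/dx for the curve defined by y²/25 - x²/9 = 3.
Apply d/dx to both sides, remembering that y depends on x. Each occurrence of y therefore brings in a y' = dy/dx via the chain rule.

With F(x, y) equal to the left-hand side minus the right, differentiate F term by term:
  d/dx[-x^2/9] = -2x/9
  d/dx[y^2/25] = 2y·y'/25
  d/dx[-3] = 0
Adding these up, d/dx[F] = 0 becomes
  (-2x/9) + (2y/25)·y' = 0,
so isolating y',
  dy/dx = -(-2x/9)/(2y/25) = 25x/(9y)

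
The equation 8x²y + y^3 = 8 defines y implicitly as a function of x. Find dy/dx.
Apply d/dx to both sides, remembering that y depends on x. Each occurrence of y therefore brings in a y' = dy/dx via the chain rule.

With F(x, y) equal to the left-hand side minus the right, differentiate F term by term:
  d/dx[8x^2y] = 8x^2·y' + 16xy
  d/dx[y^3] = 3y^2·y'
  d/dx[-8] = 0
Adding these up, d/dx[F] = 0 becomes
  (16xy) + (8x^2 + 3y^2)·y' = 0,
so isolating y',
  dy/dx = -(16xy)/(8x^2 + 3y^2) = -16xy/(8x^2 + 3y^2)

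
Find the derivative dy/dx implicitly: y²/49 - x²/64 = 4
Apply d/dx to both sides, remembering that y depends on x. Each occurrence of y therefore brings in a y' = dy/dx via the chain rule.

With F(x, y) equal to the left-hand side minus the right, differentiate F term by term:
  d/dx[-x^2/64] = -x/32
  d/dx[y^2/49] = 2y·y'/49
  d/dx[-4] = 0
Adding these up, d/dx[F] = 0 becomes
  (-x/32) + (2y/49)·y' = 0,
so isolating y',
  dy/dx = -(-x/32)/(2y/49) = 49x/(64y)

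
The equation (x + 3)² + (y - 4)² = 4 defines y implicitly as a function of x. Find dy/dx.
Differentiate both sides with respect to x, treating y as y(x). By the chain rule, any term containing y contributes a factor of y' = dy/dx when we differentiate it.

Move every term to one side and write the relation as F(x, y) = 0. Term by term,
  d/dx[(x + 3)^2] = 2x + 6
  d/dx[(y - 4)^2] = 2·y'(y - 4)
  d/dx[-4] = 0

The pieces without y' make up ∂F/∂x and the coefficient of y' is ∂F/∂y:
  ∂F/∂x = 2x + 6,
  ∂F/∂y = 2y - 8.

Since d/dx[F] = ∂F/∂x + (∂F/∂y)·y' = 0, solve for y':
  (∂F/∂y)·y' = -∂F/∂x
  dy/dx = -(∂F/∂x)/(∂F/∂y) = -(2x + 6)/(2y - 8) = (-x - 3)/(y - 4)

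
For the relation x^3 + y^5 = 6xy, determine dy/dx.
Take d/dx of both sides. Since y is implicitly a function of x, the chain rule attaches a y' = dy/dx factor whenever we differentiate through y.

Set F(x, y) = (left side) − (right side), so the curve is F = 0. Differentiating each term of F:
  d/dx[x^3] = 3x^2
  d/dx[-6xy] = -6x·y' - 6y
  d/dx[y^5] = 5y^4·y'

Collecting, the y'-free part is the partial derivative in x and the y' coefficient is the partial derivative in y:
  ∂F/∂x = 3x^2 - 6y
  ∂F/∂y = -6x + 5y^4

so d/dx[F(x, y(x))] = ∂F/∂x + (∂F/∂y)·y' = 0. Rearranging,
  dy/dx = -(∂F/∂x)/(∂F/∂y) = -(3x^2 - 6y)/(-6x + 5y^4) = 3(x^2 - 2y)/(6x - 5y^4)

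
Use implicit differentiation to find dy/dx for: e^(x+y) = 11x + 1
Take d/dx of both sides. Since y is implicitly a function of x, the chain rule attaches a y' = dy/dx factor whenever we differentiate through y.

Set F(x, y) = (left side) − (right side), so the curve is F = 0. Differentiating each term of F:
  d/dx[-11x] = -11
  d/dx[e^(x + y)] = (y' + 1)·e^(x + y)
  d/dx[-1] = 0

Collecting, the y'-free part is the partial derivative in x and the y' coefficient is the partial derivative in y:
  ∂F/∂x = e^(x + y) - 11
  ∂F/∂y = e^(x + y)

so d/dx[F(x, y(x))] = ∂F/∂x + (∂F/∂y)·y' = 0. Rearranging,
  dy/dx = -(∂F/∂x)/(∂F/∂y) = -(e^(x + y) - 11)/(e^(x + y)) = 11e^(-x - y) - 1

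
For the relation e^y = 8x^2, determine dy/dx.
Differentiate the relation implicitly: treat y = y(x) and apply the chain rule, so every y-derivative picks up a y' = dy/dx factor.

With everything moved to the left-hand side, differentiate term by term:
  d/dx[-8x^2] = -16x
  d/dx[e^(y)] = y'·e^(y)

Separating the contributions that come from x directly and those that come through y:
  without y':      -16x
  multiplying y':  e^(y)

so (-16x) + (e^(y))·y' = 0, and therefore
  dy/dx = -(-16x)/(e^(y)) = 16x·e^(-y)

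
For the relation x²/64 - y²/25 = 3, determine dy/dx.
Differentiate the relation implicitly: treat y = y(x) and apply the chain rule, so every y-derivative picks up a y' = dy/dx factor.

With everything moved to the left-hand side, differentiate term by term:
  d/dx[x^2/64] = x/32
  d/dx[-y^2/25] = -2y·y'/25
  d/dx[-3] = 0

Separating the contributions that come from x directly and those that come through y:
  without y':      x/32
  multiplying y':  -2y/25

so (x/32) + (-2y/25)·y' = 0, and therefore
  dy/dx = -(x/32)/(-2y/25) = 25x/(64y)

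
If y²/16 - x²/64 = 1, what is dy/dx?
Take d/dx of both sides. Since y is implicitly a function of x, the chain rule attaches a y' = dy/dx factor whenever we differentiate through y.

Set F(x, y) = (left side) − (right side), so the curve is F = 0. Differentiating each term of F:
  d/dx[-x^2/64] = -x/32
  d/dx[y^2/16] = y·y'/8
  d/dx[-1] = 0

Collecting, the y'-free part is the partial derivative in x and the y' coefficient is the partial derivative in y:
  ∂F/∂x = -x/32
  ∂F/∂y = y/8

so d/dx[F(x, y(x))] = ∂F/∂x + (∂F/∂y)·y' = 0. Rearranging,
  dy/dx = -(∂F/∂x)/(∂F/∂y) = -(-x/32)/(y/8) = x/(4y)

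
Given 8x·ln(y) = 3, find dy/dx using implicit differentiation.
Apply d/dx to both sides, remembering that y depends on x. Each occurrence of y therefore brings in a y' = dy/dx via the chain rule.

With F(x, y) equal to the left-hand side minus the right, differentiate F term by term:
  d/dx[8x·ln(y)] = 8x·y'/y + 8ln(y)
  d/dx[-3] = 0
Adding these up, d/dx[F] = 0 becomes
  (8ln(y)) + (8x/y)·y' = 0,
so isolating y',
  dy/dx = -(8ln(y))/(8x/y) = -y·ln(y)/x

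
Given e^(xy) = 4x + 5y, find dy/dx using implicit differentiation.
Take d/dx of both sides. Since y is implicitly a function of x, the chain rule attaches a y' = dy/dx factor whenever we differentiate through y.

Set F(x, y) = (left side) − (right side), so the curve is F = 0. Differentiating each term of F:
  d/dx[-4x] = -4
  d/dx[-5y] = -5·y'
  d/dx[e^(xy)] = (x·y' + y)·e^(xy)

Collecting, the y'-free part is the partial derivative in x and the y' coefficient is the partial derivative in y:
  ∂F/∂x = y·e^(xy) - 4
  ∂F/∂y = x·e^(xy) - 5

so d/dx[F(x, y(x))] = ∂F/∂x + (∂F/∂y)·y' = 0. Rearranging,
  dy/dx = -(∂F/∂x)/(∂F/∂y) = -(y·e^(xy) - 4)/(x·e^(xy) - 5) = (-y·e^(xy) + 4)/(x·e^(xy) - 5)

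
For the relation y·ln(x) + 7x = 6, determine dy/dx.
Take d/dx of both sides. Since y is implicitly a function of x, the chain rule attaches a y' = dy/dx factor whenever we differentiate through y.

Set F(x, y) = (left side) − (right side), so the curve is F = 0. Differentiating each term of F:
  d/dx[7x] = 7
  d/dx[y·ln(x)] = y'·ln(x) + y/x
  d/dx[-6] = 0

Collecting, the y'-free part is the partial derivative in x and the y' coefficient is the partial derivative in y:
  ∂F/∂x = 7 + y/x
  ∂F/∂y = ln(x)

so d/dx[F(x, y(x))] = ∂F/∂x + (∂F/∂y)·y' = 0. Rearranging,
  dy/dx = -(∂F/∂x)/(∂F/∂y) = -(7 + y/x)/(ln(x))
        = -((7x + y)/x)/(ln(x)) = (-7x - y)/(x·ln(x))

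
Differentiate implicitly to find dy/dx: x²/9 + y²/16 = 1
Differentiate the relation implicitly: treat y = y(x) and apply the chain rule, so every y-derivative picks up a y' = dy/dx factor.

With everything moved to the left-hand side, differentiate term by term:
  d/dx[x^2/9] = 2x/9
  d/dx[y^2/16] = y·y'/8
  d/dx[-1] = 0

Separating the contributions that come from x directly and those that come through y:
  without y':      2x/9
  multiplying y':  y/8

so (2x/9) + (y/8)·y' = 0, and therefore
  dy/dx = -(2x/9)/(y/8) = -16x/(9y)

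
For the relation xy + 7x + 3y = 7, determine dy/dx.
Apply d/dx to both sides, remembering that y depends on x. Each occurrence of y therefore brings in a y' = dy/dx via the chain rule.

With F(x, y) equal to the left-hand side minus the right, differentiate F term by term:
  d/dx[xy] = x·y' + y
  d/dx[7x] = 7
  d/dx[3y] = 3·y'
  d/dx[-7] = 0
Adding these up, d/dx[F] = 0 becomes
  (y + 7) + (x + 3)·y' = 0,
so isolating y',
  dy/dx = -(y + 7)/(x + 3) = (-y - 7)/(x + 3)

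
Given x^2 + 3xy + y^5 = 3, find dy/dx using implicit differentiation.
Take d/dx of both sides. Since y is implicitly a function of x, the chain rule attaches a y' = dy/dx factor whenever we differentiate through y.

Set F(x, y) = (left side) − (right side), so the curve is F = 0. Differentiating each term of F:
  d/dx[x^2] = 2x
  d/dx[3xy] = 3x·y' + 3y
  d/dx[y^5] = 5y^4·y'
  d/dx[-3] = 0

Collecting, the y'-free part is the partial derivative in x and the y' coefficient is the partial derivative in y:
  ∂F/∂x = 2x + 3y
  ∂F/∂y = 3x + 5y^4

so d/dx[F(x, y(x))] = ∂F/∂x + (∂F/∂y)·y' = 0. Rearranging,
  dy/dx = -(∂F/∂x)/(∂F/∂y) = -(2x + 3y)/(3x + 5y^4) = (-2x - 3y)/(3x + 5y^4)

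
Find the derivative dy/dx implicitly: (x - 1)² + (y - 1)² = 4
Take d/dx of both sides. Since y is implicitly a function of x, the chain rule attaches a y' = dy/dx factor whenever we differentiate through y.

Set F(x, y) = (left side) − (right side), so the curve is F = 0. Differentiating each term of F:
  d/dx[(x - 1)^2] = 2x - 2
  d/dx[(y - 1)^2] = 2·y'(y - 1)
  d/dx[-4] = 0

Collecting, the y'-free part is the partial derivative in x and the y' coefficient is the partial derivative in y:
  ∂F/∂x = 2x - 2
  ∂F/∂y = 2y - 2

so d/dx[F(x, y(x))] = ∂F/∂x + (∂F/∂y)·y' = 0. Rearranging,
  dy/dx = -(∂F/∂x)/(∂F/∂y) = -(2x - 2)/(2y - 2) = (1 - x)/(y - 1)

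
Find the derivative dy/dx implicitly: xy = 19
Differentiate both sides with respect to x, treating y as y(x). By the chain rule, any term containing y contributes a factor of y' = dy/dx when we differentiate it.

Move every term to one side and write the relation as F(x, y) = 0. Term by term,
  d/dx[xy] = x·y' + y
  d/dx[-19] = 0

The pieces without y' make up ∂F/∂x and the coefficient of y' is ∂F/∂y:
  ∂F/∂x = y,
  ∂F/∂y = x.

Since d/dx[F] = ∂F/∂x + (∂F/∂y)·y' = 0, solve for y':
  (∂F/∂y)·y' = -∂F/∂x
  dy/dx = -(∂F/∂x)/(∂F/∂y) = -(y)/(x) = -y/x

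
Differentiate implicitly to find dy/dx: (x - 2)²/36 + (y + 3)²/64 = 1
Differentiate the relation implicitly: treat y = y(x) and apply the chain rule, so every y-derivative picks up a y' = dy/dx factor.

With everything moved to the left-hand side, differentiate term by term:
  d/dx[(x - 2)^2/36] = x/18 - 1/9
  d/dx[(y + 3)^2/64] = y'(y + 3)/32
  d/dx[-1] = 0

Separating the contributions that come from x directly and those that come through y:
  without y':      x/18 - 1/9
  multiplying y':  y/32 + 3/32

so (x/18 - 1/9) + (y/32 + 3/32)·y' = 0, and therefore
  dy/dx = -(x/18 - 1/9)/(y/32 + 3/32)
        = -((x - 2)/18)/((y + 3)/32) = 16(2 - x)/(9(y + 3))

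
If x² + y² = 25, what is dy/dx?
Apply d/dx to both sides, remembering that y depends on x. Each occurrence of y therefore brings in a y' = dy/dx via the chain rule.

With F(x, y) equal to the left-hand side minus the right, differentiate F term by term:
  d/dx[x^2] = 2x
  d/dx[y^2] = 2y·y'
  d/dx[-25] = 0
Adding these up, d/dx[F] = 0 becomes
  (2x) + (2y)·y' = 0,
so isolating y',
  dy/dx = -(2x)/(2y) = -x/y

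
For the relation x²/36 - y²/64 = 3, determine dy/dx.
Differentiate both sides with respect to x, treating y as y(x). By the chain rule, any term containing y contributes a factor of y' = dy/dx when we differentiate it.

Move every term to one side and write the relation as F(x, y) = 0. Term by term,
  d/dx[x^2/36] = x/18
  d/dx[-y^2/64] = -y·y'/32
  d/dx[-3] = 0

The pieces without y' make up ∂F/∂x and the coefficient of y' is ∂F/∂y:
  ∂F/∂x = x/18,
  ∂F/∂y = -y/32.

Since d/dx[F] = ∂F/∂x + (∂F/∂y)·y' = 0, solve for y':
  (∂F/∂y)·y' = -∂F/∂x
  dy/dx = -(∂F/∂x)/(∂F/∂y) = -(x/18)/(-y/32) = 16x/(9y)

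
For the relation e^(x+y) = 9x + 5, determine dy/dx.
Differentiate both sides with respect to x, treating y as y(x). By the chain rule, any term containing y contributes a factor of y' = dy/dx when we differentiate it.

Move every term to one side and write the relation as F(x, y) = 0. Term by term,
  d/dx[-9x] = -9
  d/dx[e^(x + y)] = (y' + 1)·e^(x + y)
  d/dx[-5] = 0

The pieces without y' make up ∂F/∂x and the coefficient of y' is ∂F/∂y:
  ∂F/∂x = e^(x + y) - 9,
  ∂F/∂y = e^(x + y).

Since d/dx[F] = ∂F/∂x + (∂F/∂y)·y' = 0, solve for y':
  (∂F/∂y)·y' = -∂F/∂x
  dy/dx = -(∂F/∂x)/(∂F/∂y) = -(e^(x + y) - 9)/(e^(x + y)) = 9e^(-x - y) - 1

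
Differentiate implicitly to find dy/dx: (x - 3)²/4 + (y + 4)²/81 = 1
Differentiate the relation implicitly: treat y = y(x) and apply the chain rule, so every y-derivative picks up a y' = dy/dx factor.

With everything moved to the left-hand side, differentiate term by term:
  d/dx[(x - 3)^2/4] = x/2 - 3/2
  d/dx[(y + 4)^2/81] = 2·y'(y + 4)/81
  d/dx[-1] = 0

Separating the contributions that come from x directly and those that come through y:
  without y':      x/2 - 3/2
  multiplying y':  2y/81 + 8/81

so (x/2 - 3/2) + (2y/81 + 8/81)·y' = 0, and therefore
  dy/dx = -(x/2 - 3/2)/(2y/81 + 8/81)
        = -((x - 3)/2)/(2(y + 4)/81) = 81(3 - x)/(4(y + 4))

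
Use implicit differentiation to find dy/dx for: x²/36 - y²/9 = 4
Take d/dx of both sides. Since y is implicitly a function of x, the chain rule attaches a y' = dy/dx factor whenever we differentiate through y.

Set F(x, y) = (left side) − (right side), so the curve is F = 0. Differentiating each term of F:
  d/dx[x^2/36] = x/18
  d/dx[-y^2/9] = -2y·y'/9
  d/dx[-4] = 0

Collecting, the y'-free part is the partial derivative in x and the y' coefficient is the partial derivative in y:
  ∂F/∂x = x/18
  ∂F/∂y = -2y/9

so d/dx[F(x, y(x))] = ∂F/∂x + (∂F/∂y)·y' = 0. Rearranging,
  dy/dx = -(∂F/∂x)/(∂F/∂y) = -(x/18)/(-2y/9) = x/(4y)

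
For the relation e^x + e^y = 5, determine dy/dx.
Apply d/dx to both sides, remembering that y depends on x. Each occurrence of y therefore brings in a y' = dy/dx via the chain rule.

With F(x, y) equal to the left-hand side minus the right, differentiate F term by term:
  d/dx[e^(x)] = e^(x)
  d/dx[e^(y)] = y'·e^(y)
  d/dx[-5] = 0
Adding these up, d/dx[F] = 0 becomes
  (e^(x)) + (e^(y))·y' = 0,
so isolating y',
  dy/dx = -(e^(x))/(e^(y)) = -e^(x - y)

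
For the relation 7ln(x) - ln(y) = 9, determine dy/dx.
Differentiate both sides with respect to x, treating y as y(x). By the chain rule, any term containing y contributes a factor of y' = dy/dx when we differentiate it.

Move every term to one side and write the relation as F(x, y) = 0. Term by term,
  d/dx[7ln(x)] = 7/x
  d/dx[-ln(y)] = -y'/y
  d/dx[-9] = 0

The pieces without y' make up ∂F/∂x and the coefficient of y' is ∂F/∂y:
  ∂F/∂x = 7/x,
  ∂F/∂y = -1/y.

Since d/dx[F] = ∂F/∂x + (∂F/∂y)·y' = 0, solve for y':
  (∂F/∂y)·y' = -∂F/∂x
  dy/dx = -(∂F/∂x)/(∂F/∂y) = -(7/x)/(-1/y) = 7y/x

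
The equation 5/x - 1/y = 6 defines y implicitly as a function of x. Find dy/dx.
Differentiate the relation implicitly: treat y = y(x) and apply the chain rule, so every y-derivative picks up a y' = dy/dx factor.

With everything moved to the left-hand side, differentiate term by term:
  d/dx[-1/y] = y'/y^2
  d/dx[5/x] = -5/x^2
  d/dx[-6] = 0

Separating the contributions that come from x directly and those that come through y:
  without y':      -5/x^2
  multiplying y':  y^(-2)

so (-5/x^2) + (y^(-2))·y' = 0, and therefore
  dy/dx = -(-5/x^2)/(y^(-2)) = 5y^2/x^2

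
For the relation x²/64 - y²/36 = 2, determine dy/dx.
Differentiate the relation implicitly: treat y = y(x) and apply the chain rule, so every y-derivative picks up a y' = dy/dx factor.

With everything moved to the left-hand side, differentiate term by term:
  d/dx[x^2/64] = x/32
  d/dx[-y^2/36] = -y·y'/18
  d/dx[-2] = 0

Separating the contributions that come from x directly and those that come through y:
  without y':      x/32
  multiplying y':  -y/18

so (x/32) + (-y/18)·y' = 0, and therefore
  dy/dx = -(x/32)/(-y/18) = 9x/(16y)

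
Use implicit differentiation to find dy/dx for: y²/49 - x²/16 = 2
Differentiate both sides with respect to x, treating y as y(x). By the chain rule, any term containing y contributes a factor of y' = dy/dx when we differentiate it.

Move every term to one side and write the relation as F(x, y) = 0. Term by term,
  d/dx[-x^2/16] = -x/8
  d/dx[y^2/49] = 2y·y'/49
  d/dx[-2] = 0

The pieces without y' make up ∂F/∂x and the coefficient of y' is ∂F/∂y:
  ∂F/∂x = -x/8,
  ∂F/∂y = 2y/49.

Since d/dx[F] = ∂F/∂x + (∂F/∂y)·y' = 0, solve for y':
  (∂F/∂y)·y' = -∂F/∂x
  dy/dx = -(∂F/∂x)/(∂F/∂y) = -(-x/8)/(2y/49) = 49x/(16y)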